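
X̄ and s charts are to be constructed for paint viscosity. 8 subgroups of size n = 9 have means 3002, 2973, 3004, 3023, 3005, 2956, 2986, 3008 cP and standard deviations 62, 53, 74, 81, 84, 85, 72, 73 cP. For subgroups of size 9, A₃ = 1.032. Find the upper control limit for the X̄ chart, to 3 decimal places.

X̄̄ = (3002 + 2973 + 3004 + 3023 + 3005 + 2956 + 2986 + 3008) / 8 = 2994.6250
s̄ = (62 + 53 + 74 + 81 + 84 + 85 + 72 + 73) / 8 = 73.0000
UCL = X̄̄ + A₃·s̄ = 2994.6250 + 1.032 × 73.0000 = 3069.9610

3069.961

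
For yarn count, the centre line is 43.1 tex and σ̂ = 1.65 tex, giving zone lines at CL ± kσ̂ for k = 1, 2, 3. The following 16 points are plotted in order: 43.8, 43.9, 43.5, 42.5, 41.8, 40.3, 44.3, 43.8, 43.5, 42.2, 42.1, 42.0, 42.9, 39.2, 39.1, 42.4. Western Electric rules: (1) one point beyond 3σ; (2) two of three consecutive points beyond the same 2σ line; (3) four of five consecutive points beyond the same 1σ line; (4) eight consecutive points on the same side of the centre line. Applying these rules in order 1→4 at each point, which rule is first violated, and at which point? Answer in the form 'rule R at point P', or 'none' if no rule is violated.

rule 2 at point 15

Zone of each point (C = within 1σ̂, B = 1σ̂–2σ̂, A = 2σ̂–3σ̂, * = beyond 3σ̂; sign = side of CL): 1:+C, 2:+C, 3:+C, 4:-C, 5:-C, 6:-B, 7:+C, 8:+C, 9:+C, 10:-C, 11:-C, 12:-C, 13:-C, 14:-A, 15:-A, 16:-C
Rule 2 (two of three consecutive points beyond the same 2σ limit) is satisfied at point 15.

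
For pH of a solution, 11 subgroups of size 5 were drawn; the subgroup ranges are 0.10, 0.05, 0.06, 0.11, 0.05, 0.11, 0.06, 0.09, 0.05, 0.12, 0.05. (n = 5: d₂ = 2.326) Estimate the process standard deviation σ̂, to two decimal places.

0.03

R̄ = (0.10 + 0.05 + 0.06 + 0.11 + 0.05 + 0.11 + 0.06 + 0.09 + 0.05 + 0.12 + 0.05) / 11 = 0.0773
σ̂ = R̄ / d₂ = 0.0773 / 2.326 = 0.0332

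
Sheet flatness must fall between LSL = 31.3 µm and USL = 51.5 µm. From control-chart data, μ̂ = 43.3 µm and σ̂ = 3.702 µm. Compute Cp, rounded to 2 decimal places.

Cp = (USL − LSL) / (6σ̂) = (51.5 − 31.3) / (6 × 3.702) = 20.2000 / 22.2120 = 0.9094

0.91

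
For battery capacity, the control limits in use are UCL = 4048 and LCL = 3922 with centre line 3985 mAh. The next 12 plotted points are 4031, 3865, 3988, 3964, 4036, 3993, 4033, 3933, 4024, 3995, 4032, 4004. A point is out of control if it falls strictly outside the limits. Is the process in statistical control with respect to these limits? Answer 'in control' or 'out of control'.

Compare each point to [3922, 4048]: sample 2 = 3865 < LCL.

out of control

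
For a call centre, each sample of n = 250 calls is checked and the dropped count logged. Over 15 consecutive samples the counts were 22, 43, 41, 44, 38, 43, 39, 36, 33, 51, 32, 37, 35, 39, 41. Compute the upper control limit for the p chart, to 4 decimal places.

p̄ = Σdᵢ / (k·n) = 574 / (15 × 250) = 0.15307
UCL = p̄ + 3·√(p̄(1−p̄)/n) = 0.15307 + 3 × √(0.15307×0.84693/250) = 0.15307 + 3 × 0.02277 = 0.22138

0.2214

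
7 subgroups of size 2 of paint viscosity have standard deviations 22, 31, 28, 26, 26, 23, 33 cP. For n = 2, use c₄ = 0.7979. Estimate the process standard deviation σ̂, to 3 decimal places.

33.839

s̄ = (22 + 31 + 28 + 26 + 26 + 23 + 33) / 7 = 27.0000
σ̂ = s̄ / c₄ = 27.0000 / 0.7979 = 33.8388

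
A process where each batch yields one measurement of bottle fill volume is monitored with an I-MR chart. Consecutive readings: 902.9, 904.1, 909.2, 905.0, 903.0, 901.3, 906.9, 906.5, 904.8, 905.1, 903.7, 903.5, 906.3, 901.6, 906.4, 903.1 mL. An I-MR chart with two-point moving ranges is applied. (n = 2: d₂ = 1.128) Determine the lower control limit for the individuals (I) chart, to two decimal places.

X̄ = (902.9 + 904.1 + 909.2 + 905.0 + 903.0 + 901.3 + 906.9 + 906.5 + 904.8 + 905.1 + 903.7 + 903.5 + 906.3 + 901.6 + 906.4 + 903.1) / 16 = 904.5875
Moving ranges: 1.2, 5.1, 4.2, 2.0, 1.7, 5.6, 0.4, 1.7, 0.3, 1.4, 0.2, 2.8, 4.7, 4.8, 3.3; M̄R̄ = 39.4000 / 15 = 2.6267
LCL = X̄ − 3·M̄R̄/d₂ = 904.5875 − 3 × 2.6267 / 1.128 = 897.6017

897.60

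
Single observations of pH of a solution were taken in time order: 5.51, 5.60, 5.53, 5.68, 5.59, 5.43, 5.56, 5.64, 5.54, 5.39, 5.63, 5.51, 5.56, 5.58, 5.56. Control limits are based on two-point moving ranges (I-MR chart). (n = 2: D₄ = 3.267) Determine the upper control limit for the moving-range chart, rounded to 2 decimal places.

0.34

Moving ranges: 0.09, 0.07, 0.15, 0.09, 0.16, 0.13, 0.08, 0.10, 0.15, 0.24, 0.12, 0.05, 0.02, 0.02; M̄R̄ = 1.4700 / 14 = 0.1050
UCL_MR = D₄·M̄R̄ = 3.267 × 0.1050 = 0.3430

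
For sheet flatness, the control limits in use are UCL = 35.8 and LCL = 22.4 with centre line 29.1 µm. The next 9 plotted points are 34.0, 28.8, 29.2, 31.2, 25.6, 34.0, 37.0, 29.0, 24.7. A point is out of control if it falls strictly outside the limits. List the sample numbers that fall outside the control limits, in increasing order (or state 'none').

7

Compare each point to [22.4, 35.8]: sample 7 = 37.0 > UCL.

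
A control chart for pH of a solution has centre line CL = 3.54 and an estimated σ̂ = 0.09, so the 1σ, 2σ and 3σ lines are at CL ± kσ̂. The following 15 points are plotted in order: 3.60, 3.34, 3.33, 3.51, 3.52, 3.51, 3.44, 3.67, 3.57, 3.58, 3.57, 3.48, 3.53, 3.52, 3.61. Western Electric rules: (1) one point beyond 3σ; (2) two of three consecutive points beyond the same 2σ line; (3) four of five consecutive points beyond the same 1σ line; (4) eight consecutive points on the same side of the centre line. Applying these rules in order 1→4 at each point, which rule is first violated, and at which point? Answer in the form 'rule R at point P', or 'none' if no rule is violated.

rule 2 at point 3

Zone of each point (C = within 1σ̂, B = 1σ̂–2σ̂, A = 2σ̂–3σ̂, * = beyond 3σ̂; sign = side of CL): 1:+C, 2:-A, 3:-A, 4:-C, 5:-C, 6:-C, 7:-B, 8:+B, 9:+C, 10:+C, 11:+C, 12:-C, 13:-C, 14:-C, 15:+C
Rule 2 (two of three consecutive points beyond the same 2σ limit) is satisfied at point 3.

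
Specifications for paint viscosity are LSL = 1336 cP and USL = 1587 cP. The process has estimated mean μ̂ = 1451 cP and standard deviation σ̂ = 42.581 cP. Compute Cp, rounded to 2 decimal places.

Cp = (USL − LSL) / (6σ̂) = (1587 − 1336) / (6 × 42.581) = 251.0000 / 255.4860 = 0.9824

0.98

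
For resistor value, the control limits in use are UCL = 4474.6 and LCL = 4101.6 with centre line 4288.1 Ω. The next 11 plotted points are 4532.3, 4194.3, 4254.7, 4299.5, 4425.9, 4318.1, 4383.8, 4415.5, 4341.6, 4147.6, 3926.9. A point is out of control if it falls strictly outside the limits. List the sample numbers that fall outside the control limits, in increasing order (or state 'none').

Compare each point to [4101.6, 4474.6]: sample 1 = 4532.3 > UCL; sample 11 = 3926.9 < LCL.

1, 11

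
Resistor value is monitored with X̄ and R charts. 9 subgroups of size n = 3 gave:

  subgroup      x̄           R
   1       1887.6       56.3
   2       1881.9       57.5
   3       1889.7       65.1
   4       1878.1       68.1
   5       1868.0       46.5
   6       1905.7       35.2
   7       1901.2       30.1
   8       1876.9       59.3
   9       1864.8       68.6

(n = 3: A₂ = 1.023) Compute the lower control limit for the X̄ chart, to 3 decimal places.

1828.445

X̄̄ = (1887.6 + 1881.9 + 1889.7 + 1878.1 + 1868.0 + 1905.7 + 1901.2 + 1876.9 + 1864.8) / 9 = 16953.9000 / 9 = 1883.7667
R̄ = (56.3 + 57.5 + 65.1 + 68.1 + 46.5 + 35.2 + 30.1 + 59.3 + 68.6) / 9 = 486.7000 / 9 = 54.0778
LCL = X̄̄ − A₂·R̄ = 1883.7667 − 1.023 × 54.0778 = 1828.4451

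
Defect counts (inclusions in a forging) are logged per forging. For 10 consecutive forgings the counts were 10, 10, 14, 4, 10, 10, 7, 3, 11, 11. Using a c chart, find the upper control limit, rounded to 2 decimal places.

18.00

c̄ = (10 + 10 + 14 + 4 + 10 + 10 + 7 + 3 + 11 + 11) / 10 = 90 / 10 = 9.0000
UCL = c̄ + 3√c̄ = 9.0000 + 3 × √9.0000 = 9.0000 + 3 × 3.0000 = 18.0000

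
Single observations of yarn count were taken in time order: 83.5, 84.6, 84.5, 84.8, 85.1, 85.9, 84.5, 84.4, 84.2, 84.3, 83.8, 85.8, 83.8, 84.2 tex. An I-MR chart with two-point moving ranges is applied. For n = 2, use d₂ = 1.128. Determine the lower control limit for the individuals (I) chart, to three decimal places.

82.626

X̄ = (83.5 + 84.6 + 84.5 + 84.8 + 85.1 + 85.9 + 84.5 + 84.4 + 84.2 + 84.3 + 83.8 + 85.8 + 83.8 + 84.2) / 14 = 84.5286
Moving ranges: 1.1, 0.1, 0.3, 0.3, 0.8, 1.4, 0.1, 0.2, 0.1, 0.5, 2.0, 2.0, 0.4; M̄R̄ = 9.3000 / 13 = 0.7154
LCL = X̄ − 3·M̄R̄/d₂ = 84.5286 − 3 × 0.7154 / 1.128 = 82.6260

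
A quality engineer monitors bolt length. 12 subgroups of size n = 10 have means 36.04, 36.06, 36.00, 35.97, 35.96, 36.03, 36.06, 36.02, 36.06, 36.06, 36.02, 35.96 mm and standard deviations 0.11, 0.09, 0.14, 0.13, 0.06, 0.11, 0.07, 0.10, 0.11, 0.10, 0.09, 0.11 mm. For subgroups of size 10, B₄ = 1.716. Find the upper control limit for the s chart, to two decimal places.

s̄ = (0.11 + 0.09 + 0.14 + 0.13 + 0.06 + 0.11 + 0.07 + 0.10 + 0.11 + 0.10 + 0.09 + 0.11) / 12 = 0.1017
UCL_s = B₄·s̄ = 1.716 × 0.1017 = 0.1745

0.17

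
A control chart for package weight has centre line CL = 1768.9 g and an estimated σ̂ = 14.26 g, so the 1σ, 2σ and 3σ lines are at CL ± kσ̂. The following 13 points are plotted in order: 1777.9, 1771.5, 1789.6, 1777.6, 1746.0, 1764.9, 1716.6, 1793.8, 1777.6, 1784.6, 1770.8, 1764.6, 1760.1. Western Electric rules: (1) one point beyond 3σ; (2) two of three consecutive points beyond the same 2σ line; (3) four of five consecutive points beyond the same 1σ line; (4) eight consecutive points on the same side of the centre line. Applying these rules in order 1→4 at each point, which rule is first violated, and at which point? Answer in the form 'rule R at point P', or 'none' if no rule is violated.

Zone of each point (C = within 1σ̂, B = 1σ̂–2σ̂, A = 2σ̂–3σ̂, * = beyond 3σ̂; sign = side of CL): 1:+C, 2:+C, 3:+B, 4:+C, 5:-B, 6:-C, 7:-*, 8:+B, 9:+C, 10:+B, 11:+C, 12:-C, 13:-C
Rule 1 (one point beyond the 3σ limits) is satisfied at point 7.

rule 1 at point 7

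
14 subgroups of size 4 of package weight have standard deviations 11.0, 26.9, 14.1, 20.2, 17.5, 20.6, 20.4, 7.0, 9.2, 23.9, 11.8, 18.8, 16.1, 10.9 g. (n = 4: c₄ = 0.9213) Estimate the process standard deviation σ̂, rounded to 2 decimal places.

17.71

s̄ = (11.0 + 26.9 + 14.1 + 20.2 + 17.5 + 20.6 + 20.4 + 7.0 + 9.2 + 23.9 + 11.8 + 18.8 + 16.1 + 10.9) / 14 = 16.3143
σ̂ = s̄ / c₄ = 16.3143 / 0.9213 = 17.7079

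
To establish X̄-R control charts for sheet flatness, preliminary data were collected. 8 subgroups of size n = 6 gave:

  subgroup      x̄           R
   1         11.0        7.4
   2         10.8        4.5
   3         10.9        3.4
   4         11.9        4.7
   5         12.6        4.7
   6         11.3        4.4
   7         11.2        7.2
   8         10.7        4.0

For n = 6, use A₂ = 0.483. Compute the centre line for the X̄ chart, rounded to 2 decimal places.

X̄̄ = (11.0 + 10.8 + 10.9 + 11.9 + 12.6 + 11.3 + 11.2 + 10.7) / 8 = 90.4000 / 8 = 11.3000
CL = X̄̄ = 11.3000

11.30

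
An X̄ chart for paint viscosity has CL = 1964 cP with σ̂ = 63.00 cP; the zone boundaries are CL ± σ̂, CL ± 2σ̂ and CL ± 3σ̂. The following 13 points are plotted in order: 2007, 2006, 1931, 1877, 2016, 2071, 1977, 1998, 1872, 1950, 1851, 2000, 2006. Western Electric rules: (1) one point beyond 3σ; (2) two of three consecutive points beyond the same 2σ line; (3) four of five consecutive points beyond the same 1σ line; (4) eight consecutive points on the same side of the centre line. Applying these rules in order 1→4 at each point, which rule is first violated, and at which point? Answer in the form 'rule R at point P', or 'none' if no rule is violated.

Zone of each point (C = within 1σ̂, B = 1σ̂–2σ̂, A = 2σ̂–3σ̂, * = beyond 3σ̂; sign = side of CL): 1:+C, 2:+C, 3:-C, 4:-B, 5:+C, 6:+B, 7:+C, 8:+C, 9:-B, 10:-C, 11:-B, 12:+C, 13:+C
No rule fires across all 13 points.

none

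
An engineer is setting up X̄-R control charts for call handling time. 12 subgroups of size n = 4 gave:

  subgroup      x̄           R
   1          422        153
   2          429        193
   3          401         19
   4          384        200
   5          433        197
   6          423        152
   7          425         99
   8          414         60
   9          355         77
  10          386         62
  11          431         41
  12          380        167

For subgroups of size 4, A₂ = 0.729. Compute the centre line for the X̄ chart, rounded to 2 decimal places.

X̄̄ = (422 + 429 + 401 + 384 + 433 + 423 + 425 + 414 + 355 + 386 + 431 + 380) / 12 = 4883.0000 / 12 = 406.9167
CL = X̄̄ = 406.9167

406.92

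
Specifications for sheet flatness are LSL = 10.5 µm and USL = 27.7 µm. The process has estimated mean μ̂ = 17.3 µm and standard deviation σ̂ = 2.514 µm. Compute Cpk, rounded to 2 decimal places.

0.90

Cpu = (USL − μ̂) / (3σ̂) = (27.7 − 17.3) / (3 × 2.514) = 1.3789; Cpl = (μ̂ − LSL) / (3σ̂) = (17.3 − 10.5) / (3 × 2.514) = 0.9016; Cpk = min(Cpu, Cpl) = 0.9016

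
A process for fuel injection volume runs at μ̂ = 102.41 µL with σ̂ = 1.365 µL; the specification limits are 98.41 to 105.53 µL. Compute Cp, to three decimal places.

0.869

Cp = (USL − LSL) / (6σ̂) = (105.53 − 98.41) / (6 × 1.365) = 7.1200 / 8.1900 = 0.8694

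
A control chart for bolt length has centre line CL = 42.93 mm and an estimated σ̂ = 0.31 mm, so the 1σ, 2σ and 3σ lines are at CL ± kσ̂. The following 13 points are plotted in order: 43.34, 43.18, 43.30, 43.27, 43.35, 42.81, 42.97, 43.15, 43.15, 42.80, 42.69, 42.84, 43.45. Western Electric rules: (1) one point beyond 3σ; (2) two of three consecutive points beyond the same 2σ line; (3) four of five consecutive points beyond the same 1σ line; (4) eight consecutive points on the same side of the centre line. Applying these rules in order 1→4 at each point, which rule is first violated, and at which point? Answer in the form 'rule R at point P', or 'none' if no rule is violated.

rule 3 at point 5

Zone of each point (C = within 1σ̂, B = 1σ̂–2σ̂, A = 2σ̂–3σ̂, * = beyond 3σ̂; sign = side of CL): 1:+B, 2:+C, 3:+B, 4:+B, 5:+B, 6:-C, 7:+C, 8:+C, 9:+C, 10:-C, 11:-C, 12:-C, 13:+B
Rule 3 (four of five consecutive points beyond the same 1σ limit) is satisfied at point 5.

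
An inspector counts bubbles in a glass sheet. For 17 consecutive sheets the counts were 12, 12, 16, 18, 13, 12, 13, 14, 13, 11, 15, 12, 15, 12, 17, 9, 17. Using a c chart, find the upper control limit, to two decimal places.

c̄ = (12 + 12 + 16 + 18 + 13 + 12 + 13 + 14 + 13 + 11 + 15 + 12 + 15 + 12 + 17 + 9 + 17) / 17 = 231 / 17 = 13.5882
UCL = c̄ + 3√c̄ = 13.5882 + 3 × √13.5882 = 13.5882 + 3 × 3.6862 = 24.6469

24.65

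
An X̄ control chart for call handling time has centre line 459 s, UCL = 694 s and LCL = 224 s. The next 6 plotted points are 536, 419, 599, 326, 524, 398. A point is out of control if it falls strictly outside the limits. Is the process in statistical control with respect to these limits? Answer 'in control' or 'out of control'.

All 6 points lie within [224, 694].

in control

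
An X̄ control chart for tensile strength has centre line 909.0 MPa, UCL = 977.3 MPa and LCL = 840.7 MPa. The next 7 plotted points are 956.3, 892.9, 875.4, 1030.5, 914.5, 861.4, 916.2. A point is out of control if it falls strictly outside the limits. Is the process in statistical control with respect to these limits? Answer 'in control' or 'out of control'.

Compare each point to [840.7, 977.3]: sample 4 = 1030.5 > UCL.

out of control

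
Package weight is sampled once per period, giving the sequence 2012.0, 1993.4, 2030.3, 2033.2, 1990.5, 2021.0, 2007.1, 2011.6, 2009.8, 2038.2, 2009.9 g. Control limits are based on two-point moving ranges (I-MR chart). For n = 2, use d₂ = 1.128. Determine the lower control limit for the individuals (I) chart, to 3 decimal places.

X̄ = (2012.0 + 1993.4 + 2030.3 + 2033.2 + 1990.5 + 2021.0 + 2007.1 + 2011.6 + 2009.8 + 2038.2 + 2009.9) / 11 = 2014.2727
Moving ranges: 18.6, 36.9, 2.9, 42.7, 30.5, 13.9, 4.5, 1.8, 28.4, 28.3; M̄R̄ = 208.5000 / 10 = 20.8500
LCL = X̄ − 3·M̄R̄/d₂ = 2014.2727 − 3 × 20.8500 / 1.128 = 1958.8206

1958.821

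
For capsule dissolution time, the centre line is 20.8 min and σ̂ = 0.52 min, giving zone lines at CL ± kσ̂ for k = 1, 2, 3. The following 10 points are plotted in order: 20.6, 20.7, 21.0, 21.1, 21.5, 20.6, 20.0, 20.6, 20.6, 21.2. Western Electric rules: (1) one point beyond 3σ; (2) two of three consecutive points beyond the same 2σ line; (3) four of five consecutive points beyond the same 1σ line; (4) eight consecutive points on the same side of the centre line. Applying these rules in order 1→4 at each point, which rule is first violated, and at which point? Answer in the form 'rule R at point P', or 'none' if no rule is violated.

Zone of each point (C = within 1σ̂, B = 1σ̂–2σ̂, A = 2σ̂–3σ̂, * = beyond 3σ̂; sign = side of CL): 1:-C, 2:-C, 3:+C, 4:+C, 5:+B, 6:-C, 7:-B, 8:-C, 9:-C, 10:+C
No rule fires across all 10 points.

none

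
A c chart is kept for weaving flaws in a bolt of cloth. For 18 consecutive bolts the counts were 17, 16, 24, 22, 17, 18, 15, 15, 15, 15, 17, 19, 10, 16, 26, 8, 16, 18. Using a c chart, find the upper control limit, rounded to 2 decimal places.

29.22

c̄ = (17 + 16 + 24 + 22 + 17 + 18 + 15 + 15 + 15 + 15 + 17 + 19 + 10 + 16 + 26 + 8 + 16 + 18) / 18 = 304 / 18 = 16.8889
UCL = c̄ + 3√c̄ = 16.8889 + 3 × √16.8889 = 16.8889 + 3 × 4.1096 = 29.2177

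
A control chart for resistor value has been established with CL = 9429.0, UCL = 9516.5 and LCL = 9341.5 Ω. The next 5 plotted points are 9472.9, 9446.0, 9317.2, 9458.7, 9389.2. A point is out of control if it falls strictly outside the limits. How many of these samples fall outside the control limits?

Compare each point to [9341.5, 9516.5]: sample 3 = 9317.2 < LCL.

1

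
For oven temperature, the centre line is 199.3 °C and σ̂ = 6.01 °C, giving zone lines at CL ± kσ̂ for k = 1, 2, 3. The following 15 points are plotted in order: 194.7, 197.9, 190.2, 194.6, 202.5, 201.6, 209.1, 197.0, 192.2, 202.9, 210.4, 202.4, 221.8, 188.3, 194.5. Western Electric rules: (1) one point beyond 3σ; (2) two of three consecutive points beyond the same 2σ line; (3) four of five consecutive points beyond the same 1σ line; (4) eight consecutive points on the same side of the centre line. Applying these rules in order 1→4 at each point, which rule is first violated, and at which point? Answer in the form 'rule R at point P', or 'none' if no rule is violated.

Zone of each point (C = within 1σ̂, B = 1σ̂–2σ̂, A = 2σ̂–3σ̂, * = beyond 3σ̂; sign = side of CL): 1:-C, 2:-C, 3:-B, 4:-C, 5:+C, 6:+C, 7:+B, 8:-C, 9:-B, 10:+C, 11:+B, 12:+C, 13:+*, 14:-B, 15:-C
Rule 1 (one point beyond the 3σ limits) is satisfied at point 13.

rule 1 at point 13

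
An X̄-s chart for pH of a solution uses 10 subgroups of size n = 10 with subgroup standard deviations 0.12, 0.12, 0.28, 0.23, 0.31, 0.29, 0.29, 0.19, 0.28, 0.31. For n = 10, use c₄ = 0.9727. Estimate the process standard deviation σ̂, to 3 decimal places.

s̄ = (0.12 + 0.12 + 0.28 + 0.23 + 0.31 + 0.29 + 0.29 + 0.19 + 0.28 + 0.31) / 10 = 0.2420
σ̂ = s̄ / c₄ = 0.2420 / 0.9727 = 0.2488

0.249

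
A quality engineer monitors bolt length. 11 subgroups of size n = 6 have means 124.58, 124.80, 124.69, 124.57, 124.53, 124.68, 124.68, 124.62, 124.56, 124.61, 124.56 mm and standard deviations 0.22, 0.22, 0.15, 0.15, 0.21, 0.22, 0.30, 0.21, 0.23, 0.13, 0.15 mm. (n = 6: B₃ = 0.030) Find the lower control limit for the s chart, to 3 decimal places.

s̄ = (0.22 + 0.22 + 0.15 + 0.15 + 0.21 + 0.22 + 0.30 + 0.21 + 0.23 + 0.13 + 0.15) / 11 = 0.1991
LCL_s = B₃·s̄ = 0.030 × 0.1991 = 0.0060

0.006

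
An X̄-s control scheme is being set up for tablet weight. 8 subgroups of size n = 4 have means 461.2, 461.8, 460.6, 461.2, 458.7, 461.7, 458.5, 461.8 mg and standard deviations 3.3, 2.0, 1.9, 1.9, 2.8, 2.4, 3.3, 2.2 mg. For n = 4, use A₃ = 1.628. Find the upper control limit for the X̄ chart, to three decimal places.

X̄̄ = (461.2 + 461.8 + 460.6 + 461.2 + 458.7 + 461.7 + 458.5 + 461.8) / 8 = 460.6875
s̄ = (3.3 + 2.0 + 1.9 + 1.9 + 2.8 + 2.4 + 3.3 + 2.2) / 8 = 2.4750
UCL = X̄̄ + A₃·s̄ = 460.6875 + 1.628 × 2.4750 = 464.7168

464.717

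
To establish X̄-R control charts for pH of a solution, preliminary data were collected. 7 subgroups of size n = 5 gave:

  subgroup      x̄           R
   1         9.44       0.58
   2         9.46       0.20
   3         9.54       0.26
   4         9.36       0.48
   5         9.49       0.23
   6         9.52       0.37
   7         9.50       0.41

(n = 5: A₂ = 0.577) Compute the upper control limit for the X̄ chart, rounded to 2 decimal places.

X̄̄ = (9.44 + 9.46 + 9.54 + 9.36 + 9.49 + 9.52 + 9.50) / 7 = 66.3100 / 7 = 9.4729
R̄ = (0.58 + 0.20 + 0.26 + 0.48 + 0.23 + 0.37 + 0.41) / 7 = 2.5300 / 7 = 0.3614
UCL = X̄̄ + A₂·R̄ = 9.4729 + 0.577 × 0.3614 = 9.6814

9.68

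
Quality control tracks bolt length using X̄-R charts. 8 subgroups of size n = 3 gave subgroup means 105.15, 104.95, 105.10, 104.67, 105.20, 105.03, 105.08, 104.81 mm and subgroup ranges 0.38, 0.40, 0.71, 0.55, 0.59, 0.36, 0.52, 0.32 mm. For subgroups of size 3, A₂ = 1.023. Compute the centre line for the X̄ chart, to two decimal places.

105.00

X̄̄ = (105.15 + 104.95 + 105.10 + 104.67 + 105.20 + 105.03 + 105.08 + 104.81) / 8 = 839.9900 / 8 = 104.9988
CL = X̄̄ = 104.9988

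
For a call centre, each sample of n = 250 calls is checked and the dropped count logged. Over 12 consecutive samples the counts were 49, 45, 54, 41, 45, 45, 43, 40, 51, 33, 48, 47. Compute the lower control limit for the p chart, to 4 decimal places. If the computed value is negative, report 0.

p̄ = Σdᵢ / (k·n) = 541 / (12 × 250) = 0.18033
LCL = p̄ − 3·√(p̄(1−p̄)/n) = 0.18033 − 3 × 0.02432 = 0.10739

0.1074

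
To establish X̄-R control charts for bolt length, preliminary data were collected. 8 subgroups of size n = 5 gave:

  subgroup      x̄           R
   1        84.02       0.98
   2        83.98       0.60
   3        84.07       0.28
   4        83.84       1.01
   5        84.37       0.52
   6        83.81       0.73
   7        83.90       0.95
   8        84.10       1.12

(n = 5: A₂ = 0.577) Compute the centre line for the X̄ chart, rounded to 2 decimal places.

84.01

X̄̄ = (84.02 + 83.98 + 84.07 + 83.84 + 84.37 + 83.81 + 83.90 + 84.10) / 8 = 672.0900 / 8 = 84.0113
CL = X̄̄ = 84.0113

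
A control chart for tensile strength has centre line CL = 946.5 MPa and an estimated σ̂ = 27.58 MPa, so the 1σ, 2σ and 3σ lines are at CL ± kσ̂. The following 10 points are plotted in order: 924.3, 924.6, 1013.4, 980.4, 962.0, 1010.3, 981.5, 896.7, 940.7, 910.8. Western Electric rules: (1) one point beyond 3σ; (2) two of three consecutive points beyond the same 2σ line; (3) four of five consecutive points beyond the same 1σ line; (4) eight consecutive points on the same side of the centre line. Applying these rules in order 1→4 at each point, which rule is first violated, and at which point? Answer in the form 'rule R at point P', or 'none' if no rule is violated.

Zone of each point (C = within 1σ̂, B = 1σ̂–2σ̂, A = 2σ̂–3σ̂, * = beyond 3σ̂; sign = side of CL): 1:-C, 2:-C, 3:+A, 4:+B, 5:+C, 6:+A, 7:+B, 8:-B, 9:-C, 10:-B
Rule 3 (four of five consecutive points beyond the same 1σ limit) is satisfied at point 7.

rule 3 at point 7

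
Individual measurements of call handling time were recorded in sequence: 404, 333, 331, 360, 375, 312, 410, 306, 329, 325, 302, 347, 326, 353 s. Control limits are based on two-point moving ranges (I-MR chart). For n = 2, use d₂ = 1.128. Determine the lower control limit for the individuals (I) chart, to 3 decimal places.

236.380

X̄ = (404 + 333 + 331 + 360 + 375 + 312 + 410 + 306 + 329 + 325 + 302 + 347 + 326 + 353) / 14 = 343.7857
Moving ranges: 71, 2, 29, 15, 63, 98, 104, 23, 4, 23, 45, 21, 27; M̄R̄ = 525.0000 / 13 = 40.3846
LCL = X̄ − 3·M̄R̄/d₂ = 343.7857 − 3 × 40.3846 / 1.128 = 236.3798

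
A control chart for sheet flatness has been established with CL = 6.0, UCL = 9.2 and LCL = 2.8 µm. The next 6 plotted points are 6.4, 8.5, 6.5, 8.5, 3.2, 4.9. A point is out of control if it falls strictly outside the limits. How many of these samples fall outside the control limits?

0

All 6 points lie within [2.8, 9.2].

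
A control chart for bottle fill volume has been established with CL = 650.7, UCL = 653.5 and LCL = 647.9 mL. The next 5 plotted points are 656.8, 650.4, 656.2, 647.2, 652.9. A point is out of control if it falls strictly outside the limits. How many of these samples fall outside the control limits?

Compare each point to [647.9, 653.5]: sample 1 = 656.8 > UCL; sample 3 = 656.2 > UCL; sample 4 = 647.2 < LCL.

3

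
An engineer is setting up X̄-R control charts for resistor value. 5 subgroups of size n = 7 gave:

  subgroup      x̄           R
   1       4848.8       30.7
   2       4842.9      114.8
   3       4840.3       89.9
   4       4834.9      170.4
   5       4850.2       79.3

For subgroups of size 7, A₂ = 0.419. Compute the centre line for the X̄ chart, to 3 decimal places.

X̄̄ = (4848.8 + 4842.9 + 4840.3 + 4834.9 + 4850.2) / 5 = 24217.1000 / 5 = 4843.4200
CL = X̄̄ = 4843.4200

4843.420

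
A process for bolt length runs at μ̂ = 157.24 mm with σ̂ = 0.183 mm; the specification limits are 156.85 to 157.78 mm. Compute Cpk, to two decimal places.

0.71

Cpu = (USL − μ̂) / (3σ̂) = (157.78 − 157.24) / (3 × 0.183) = 0.9836; Cpl = (μ̂ − LSL) / (3σ̂) = (157.24 − 156.85) / (3 × 0.183) = 0.7104; Cpk = min(Cpu, Cpl) = 0.7104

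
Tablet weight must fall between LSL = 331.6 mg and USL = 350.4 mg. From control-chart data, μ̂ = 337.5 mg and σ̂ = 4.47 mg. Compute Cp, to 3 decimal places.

0.701

Cp = (USL − LSL) / (6σ̂) = (350.4 − 331.6) / (6 × 4.47) = 18.8000 / 26.8200 = 0.7010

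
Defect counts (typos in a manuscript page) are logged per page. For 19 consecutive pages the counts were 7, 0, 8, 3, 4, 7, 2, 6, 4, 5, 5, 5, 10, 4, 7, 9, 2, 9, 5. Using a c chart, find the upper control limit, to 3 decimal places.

12.319

c̄ = (7 + 0 + 8 + 3 + 4 + 7 + 2 + 6 + 4 + 5 + 5 + 5 + 10 + 4 + 7 + 9 + 2 + 9 + 5) / 19 = 102 / 19 = 5.3684
UCL = c̄ + 3√c̄ = 5.3684 + 3 × √5.3684 = 5.3684 + 3 × 2.3170 = 12.3194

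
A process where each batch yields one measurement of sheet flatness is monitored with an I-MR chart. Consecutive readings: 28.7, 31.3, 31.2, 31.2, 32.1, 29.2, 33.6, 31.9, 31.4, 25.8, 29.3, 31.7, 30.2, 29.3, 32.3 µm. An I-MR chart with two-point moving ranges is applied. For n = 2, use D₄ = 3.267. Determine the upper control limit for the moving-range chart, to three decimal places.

7.001

Moving ranges: 2.6, 0.1, 0.0, 0.9, 2.9, 4.4, 1.7, 0.5, 5.6, 3.5, 2.4, 1.5, 0.9, 3.0; M̄R̄ = 30.0000 / 14 = 2.1429
UCL_MR = D₄·M̄R̄ = 3.267 × 2.1429 = 7.0007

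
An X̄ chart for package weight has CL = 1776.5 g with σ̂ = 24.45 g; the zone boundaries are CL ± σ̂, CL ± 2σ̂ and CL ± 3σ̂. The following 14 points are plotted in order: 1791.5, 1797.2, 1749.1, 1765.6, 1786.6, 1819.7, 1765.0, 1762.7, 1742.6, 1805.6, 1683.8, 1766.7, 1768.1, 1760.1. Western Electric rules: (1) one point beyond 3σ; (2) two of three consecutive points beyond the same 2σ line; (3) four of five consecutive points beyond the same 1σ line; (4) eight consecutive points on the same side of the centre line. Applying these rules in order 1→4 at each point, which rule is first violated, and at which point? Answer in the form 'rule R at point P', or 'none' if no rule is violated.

rule 1 at point 11

Zone of each point (C = within 1σ̂, B = 1σ̂–2σ̂, A = 2σ̂–3σ̂, * = beyond 3σ̂; sign = side of CL): 1:+C, 2:+C, 3:-B, 4:-C, 5:+C, 6:+B, 7:-C, 8:-C, 9:-B, 10:+B, 11:-*, 12:-C, 13:-C, 14:-C
Rule 1 (one point beyond the 3σ limits) is satisfied at point 11.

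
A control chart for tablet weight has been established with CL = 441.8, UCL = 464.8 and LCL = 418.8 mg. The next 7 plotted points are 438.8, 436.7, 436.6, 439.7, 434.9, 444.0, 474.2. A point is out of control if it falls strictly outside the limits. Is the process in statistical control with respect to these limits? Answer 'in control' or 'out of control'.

Compare each point to [418.8, 464.8]: sample 7 = 474.2 > UCL.

out of control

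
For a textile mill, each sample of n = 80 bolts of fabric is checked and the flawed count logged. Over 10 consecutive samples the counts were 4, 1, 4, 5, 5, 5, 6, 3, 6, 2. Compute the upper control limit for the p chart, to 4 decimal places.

p̄ = Σdᵢ / (k·n) = 41 / (10 × 80) = 0.05125
UCL = p̄ + 3·√(p̄(1−p̄)/n) = 0.05125 + 3 × √(0.05125×0.94875/80) = 0.05125 + 3 × 0.02465 = 0.12521

0.1252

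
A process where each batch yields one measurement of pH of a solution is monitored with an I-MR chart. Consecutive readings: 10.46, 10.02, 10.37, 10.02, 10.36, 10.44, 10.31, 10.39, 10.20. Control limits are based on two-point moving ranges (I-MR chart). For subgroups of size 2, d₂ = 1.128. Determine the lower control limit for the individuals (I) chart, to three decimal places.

X̄ = (10.46 + 10.02 + 10.37 + 10.02 + 10.36 + 10.44 + 10.31 + 10.39 + 10.20) / 9 = 10.2856
Moving ranges: 0.44, 0.35, 0.35, 0.34, 0.08, 0.13, 0.08, 0.19; M̄R̄ = 1.9600 / 8 = 0.2450
LCL = X̄ − 3·M̄R̄/d₂ = 10.2856 − 3 × 0.2450 / 1.128 = 9.6340

9.634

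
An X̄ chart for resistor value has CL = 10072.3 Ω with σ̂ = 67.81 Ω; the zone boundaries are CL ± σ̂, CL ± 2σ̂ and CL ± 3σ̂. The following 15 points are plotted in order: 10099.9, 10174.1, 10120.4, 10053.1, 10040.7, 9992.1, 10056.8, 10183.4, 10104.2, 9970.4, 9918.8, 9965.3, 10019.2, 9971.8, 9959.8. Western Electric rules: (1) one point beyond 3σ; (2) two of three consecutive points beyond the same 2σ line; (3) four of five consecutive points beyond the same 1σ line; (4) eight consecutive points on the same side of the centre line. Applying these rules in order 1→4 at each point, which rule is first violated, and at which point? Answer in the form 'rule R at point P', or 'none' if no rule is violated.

rule 3 at point 14

Zone of each point (C = within 1σ̂, B = 1σ̂–2σ̂, A = 2σ̂–3σ̂, * = beyond 3σ̂; sign = side of CL): 1:+C, 2:+B, 3:+C, 4:-C, 5:-C, 6:-B, 7:-C, 8:+B, 9:+C, 10:-B, 11:-A, 12:-B, 13:-C, 14:-B, 15:-B
Rule 3 (four of five consecutive points beyond the same 1σ limit) is satisfied at point 14.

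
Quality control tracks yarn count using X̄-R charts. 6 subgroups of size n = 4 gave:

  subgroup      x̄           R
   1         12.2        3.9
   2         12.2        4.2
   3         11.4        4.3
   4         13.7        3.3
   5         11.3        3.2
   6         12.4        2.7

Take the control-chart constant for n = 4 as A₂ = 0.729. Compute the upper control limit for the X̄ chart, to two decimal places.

X̄̄ = (12.2 + 12.2 + 11.4 + 13.7 + 11.3 + 12.4) / 6 = 73.2000 / 6 = 12.2000
R̄ = (3.9 + 4.2 + 4.3 + 3.3 + 3.2 + 2.7) / 6 = 21.6000 / 6 = 3.6000
UCL = X̄̄ + A₂·R̄ = 12.2000 + 0.729 × 3.6000 = 14.8244

14.82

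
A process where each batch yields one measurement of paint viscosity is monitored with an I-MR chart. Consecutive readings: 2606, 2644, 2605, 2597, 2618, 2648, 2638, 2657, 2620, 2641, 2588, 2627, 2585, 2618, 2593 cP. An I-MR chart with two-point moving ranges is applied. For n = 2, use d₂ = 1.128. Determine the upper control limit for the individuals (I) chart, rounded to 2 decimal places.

X̄ = (2606 + 2644 + 2605 + 2597 + 2618 + 2648 + 2638 + 2657 + 2620 + 2641 + 2588 + 2627 + 2585 + 2618 + 2593) / 15 = 2619.0000
Moving ranges: 38, 39, 8, 21, 30, 10, 19, 37, 21, 53, 39, 42, 33, 25; M̄R̄ = 415.0000 / 14 = 29.6429
UCL = X̄ + 3·M̄R̄/d₂ = 2619.0000 + 3 × 29.6429 / 1.128 = 2697.8374

2697.84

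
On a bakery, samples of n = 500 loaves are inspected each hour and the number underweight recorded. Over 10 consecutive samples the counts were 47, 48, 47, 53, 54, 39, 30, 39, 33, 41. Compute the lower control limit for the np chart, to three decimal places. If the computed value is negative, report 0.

24.273

p̄ = Σdᵢ / (k·n) = 431 / (10 × 500) = 0.08620
LCL = np̄ − 3·√(np̄(1−p̄)) = 43.1000 − 3 × 6.2757 = 24.2728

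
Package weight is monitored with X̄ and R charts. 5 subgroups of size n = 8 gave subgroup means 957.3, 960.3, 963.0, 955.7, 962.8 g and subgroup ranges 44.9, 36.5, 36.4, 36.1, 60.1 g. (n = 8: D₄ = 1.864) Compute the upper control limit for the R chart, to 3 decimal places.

R̄ = (44.9 + 36.5 + 36.4 + 36.1 + 60.1) / 5 = 214.0000 / 5 = 42.8000
UCL_R = D₄·R̄ = 1.864 × 42.8000 = 79.7792

79.779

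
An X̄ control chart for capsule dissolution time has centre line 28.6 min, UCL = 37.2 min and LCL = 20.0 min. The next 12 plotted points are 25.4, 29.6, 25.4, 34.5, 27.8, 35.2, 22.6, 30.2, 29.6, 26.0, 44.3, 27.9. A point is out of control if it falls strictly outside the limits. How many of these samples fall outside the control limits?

1

Compare each point to [20.0, 37.2]: sample 11 = 44.3 > UCL.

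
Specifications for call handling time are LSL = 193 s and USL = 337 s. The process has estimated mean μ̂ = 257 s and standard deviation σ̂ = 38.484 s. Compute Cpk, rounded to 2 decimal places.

0.55

Cpu = (USL − μ̂) / (3σ̂) = (337 − 257) / (3 × 38.484) = 0.6929; Cpl = (μ̂ − LSL) / (3σ̂) = (257 − 193) / (3 × 38.484) = 0.5543; Cpk = min(Cpu, Cpl) = 0.5543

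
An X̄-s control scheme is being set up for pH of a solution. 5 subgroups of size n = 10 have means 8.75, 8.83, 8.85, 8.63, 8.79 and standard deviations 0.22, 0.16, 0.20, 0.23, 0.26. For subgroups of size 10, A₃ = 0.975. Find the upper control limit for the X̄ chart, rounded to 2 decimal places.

X̄̄ = (8.75 + 8.83 + 8.85 + 8.63 + 8.79) / 5 = 8.7700
s̄ = (0.22 + 0.16 + 0.20 + 0.23 + 0.26) / 5 = 0.2140
UCL = X̄̄ + A₃·s̄ = 8.7700 + 0.975 × 0.2140 = 8.9787

8.98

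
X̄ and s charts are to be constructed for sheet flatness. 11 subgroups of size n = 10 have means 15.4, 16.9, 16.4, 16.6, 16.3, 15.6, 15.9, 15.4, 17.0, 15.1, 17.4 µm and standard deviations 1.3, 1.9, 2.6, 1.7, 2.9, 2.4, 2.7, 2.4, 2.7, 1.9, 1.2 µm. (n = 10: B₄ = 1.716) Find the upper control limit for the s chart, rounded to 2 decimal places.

s̄ = (1.3 + 1.9 + 2.6 + 1.7 + 2.9 + 2.4 + 2.7 + 2.4 + 2.7 + 1.9 + 1.2) / 11 = 2.1545
UCL_s = B₄·s̄ = 1.716 × 2.1545 = 3.6972

3.70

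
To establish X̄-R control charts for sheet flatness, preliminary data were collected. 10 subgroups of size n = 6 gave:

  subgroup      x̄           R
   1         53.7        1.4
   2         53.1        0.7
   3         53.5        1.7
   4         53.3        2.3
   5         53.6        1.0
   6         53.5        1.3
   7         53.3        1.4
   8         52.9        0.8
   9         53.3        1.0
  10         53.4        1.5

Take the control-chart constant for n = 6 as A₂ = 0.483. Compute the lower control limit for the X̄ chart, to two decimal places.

52.73

X̄̄ = (53.7 + 53.1 + 53.5 + 53.3 + 53.6 + 53.5 + 53.3 + 52.9 + 53.3 + 53.4) / 10 = 533.6000 / 10 = 53.3600
R̄ = (1.4 + 0.7 + 1.7 + 2.3 + 1.0 + 1.3 + 1.4 + 0.8 + 1.0 + 1.5) / 10 = 13.1000 / 10 = 1.3100
LCL = X̄̄ − A₂·R̄ = 53.3600 − 0.483 × 1.3100 = 52.7273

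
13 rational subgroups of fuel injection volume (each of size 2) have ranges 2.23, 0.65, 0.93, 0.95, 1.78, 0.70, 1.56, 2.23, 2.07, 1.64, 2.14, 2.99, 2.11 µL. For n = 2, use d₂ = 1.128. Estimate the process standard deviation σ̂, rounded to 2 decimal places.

1.50

R̄ = (2.23 + 0.65 + 0.93 + 0.95 + 1.78 + 0.70 + 1.56 + 2.23 + 2.07 + 1.64 + 2.14 + 2.99 + 2.11) / 13 = 1.6908
σ̂ = R̄ / d₂ = 1.6908 / 1.128 = 1.4989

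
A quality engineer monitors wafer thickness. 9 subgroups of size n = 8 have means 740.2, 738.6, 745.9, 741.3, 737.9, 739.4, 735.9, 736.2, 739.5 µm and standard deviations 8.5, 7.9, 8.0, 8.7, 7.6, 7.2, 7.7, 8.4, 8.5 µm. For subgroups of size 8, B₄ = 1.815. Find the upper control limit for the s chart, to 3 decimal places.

s̄ = (8.5 + 7.9 + 8.0 + 8.7 + 7.6 + 7.2 + 7.7 + 8.4 + 8.5) / 9 = 8.0556
UCL_s = B₄·s̄ = 1.815 × 8.0556 = 14.6208

14.621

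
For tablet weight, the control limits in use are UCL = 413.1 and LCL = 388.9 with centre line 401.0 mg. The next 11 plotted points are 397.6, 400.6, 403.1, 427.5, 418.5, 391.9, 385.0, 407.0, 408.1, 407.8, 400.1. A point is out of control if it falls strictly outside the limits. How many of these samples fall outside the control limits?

Compare each point to [388.9, 413.1]: sample 4 = 427.5 > UCL; sample 5 = 418.5 > UCL; sample 7 = 385.0 < LCL.

3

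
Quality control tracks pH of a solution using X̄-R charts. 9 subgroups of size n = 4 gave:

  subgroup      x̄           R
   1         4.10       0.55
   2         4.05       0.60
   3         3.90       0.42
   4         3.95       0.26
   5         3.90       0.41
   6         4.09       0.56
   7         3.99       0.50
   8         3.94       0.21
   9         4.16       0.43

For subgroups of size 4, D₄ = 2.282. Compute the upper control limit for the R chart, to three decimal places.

R̄ = (0.55 + 0.60 + 0.42 + 0.26 + 0.41 + 0.56 + 0.50 + 0.21 + 0.43) / 9 = 3.9400 / 9 = 0.4378
UCL_R = D₄·R̄ = 2.282 × 0.4378 = 0.9990

0.999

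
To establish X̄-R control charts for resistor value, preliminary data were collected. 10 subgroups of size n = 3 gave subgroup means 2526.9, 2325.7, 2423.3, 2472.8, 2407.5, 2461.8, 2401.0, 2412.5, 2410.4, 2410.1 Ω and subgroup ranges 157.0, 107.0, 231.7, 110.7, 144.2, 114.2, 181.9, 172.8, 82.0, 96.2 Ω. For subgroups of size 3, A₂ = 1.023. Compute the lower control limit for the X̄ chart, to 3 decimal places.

2282.215

X̄̄ = (2526.9 + 2325.7 + 2423.3 + 2472.8 + 2407.5 + 2461.8 + 2401.0 + 2412.5 + 2410.4 + 2410.1) / 10 = 24252.0000 / 10 = 2425.2000
R̄ = (157.0 + 107.0 + 231.7 + 110.7 + 144.2 + 114.2 + 181.9 + 172.8 + 82.0 + 96.2) / 10 = 1397.7000 / 10 = 139.7700
LCL = X̄̄ − A₂·R̄ = 2425.2000 − 1.023 × 139.7700 = 2282.2153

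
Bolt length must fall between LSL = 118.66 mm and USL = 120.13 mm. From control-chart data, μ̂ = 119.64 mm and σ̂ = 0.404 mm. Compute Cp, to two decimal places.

0.61

Cp = (USL − LSL) / (6σ̂) = (120.13 − 118.66) / (6 × 0.404) = 1.4700 / 2.4240 = 0.6064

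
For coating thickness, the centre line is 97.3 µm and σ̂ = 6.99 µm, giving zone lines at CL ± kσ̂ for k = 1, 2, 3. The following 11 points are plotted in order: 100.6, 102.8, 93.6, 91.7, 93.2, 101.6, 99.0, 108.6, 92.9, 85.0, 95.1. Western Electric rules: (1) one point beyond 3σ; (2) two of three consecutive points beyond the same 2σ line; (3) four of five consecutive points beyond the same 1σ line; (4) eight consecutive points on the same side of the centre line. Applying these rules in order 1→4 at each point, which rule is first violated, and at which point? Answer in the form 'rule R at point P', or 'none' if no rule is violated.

none

Zone of each point (C = within 1σ̂, B = 1σ̂–2σ̂, A = 2σ̂–3σ̂, * = beyond 3σ̂; sign = side of CL): 1:+C, 2:+C, 3:-C, 4:-C, 5:-C, 6:+C, 7:+C, 8:+B, 9:-C, 10:-B, 11:-C
No rule fires across all 11 points.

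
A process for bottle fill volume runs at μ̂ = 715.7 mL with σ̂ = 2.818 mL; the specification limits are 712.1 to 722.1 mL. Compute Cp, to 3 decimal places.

Cp = (USL − LSL) / (6σ̂) = (722.1 − 712.1) / (6 × 2.818) = 10.0000 / 16.9080 = 0.5914

0.591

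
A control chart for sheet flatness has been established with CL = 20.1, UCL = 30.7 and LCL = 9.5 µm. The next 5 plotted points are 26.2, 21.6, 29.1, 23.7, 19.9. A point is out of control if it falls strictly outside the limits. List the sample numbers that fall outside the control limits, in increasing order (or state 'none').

none

All 5 points lie within [9.5, 30.7].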